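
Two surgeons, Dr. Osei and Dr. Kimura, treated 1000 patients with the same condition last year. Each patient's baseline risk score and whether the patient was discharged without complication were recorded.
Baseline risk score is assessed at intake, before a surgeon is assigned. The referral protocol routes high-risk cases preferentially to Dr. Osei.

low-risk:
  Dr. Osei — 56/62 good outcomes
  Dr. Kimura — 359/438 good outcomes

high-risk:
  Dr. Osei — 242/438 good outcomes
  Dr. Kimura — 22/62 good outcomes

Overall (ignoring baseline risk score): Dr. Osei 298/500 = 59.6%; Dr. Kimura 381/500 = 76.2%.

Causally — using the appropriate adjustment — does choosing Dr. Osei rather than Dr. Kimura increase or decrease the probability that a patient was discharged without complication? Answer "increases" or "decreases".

increases

Since baseline risk score is a pre-existing factor (not a product of the surgeon) and it affects the outcome on its own, it is a confounder. The stratified rates, not the pooled rate, identify the causal effect.
Within each level — low-risk: 90.3% vs 82.0%; high-risk: 55.3% vs 35.5% — Dr. Osei is higher every time.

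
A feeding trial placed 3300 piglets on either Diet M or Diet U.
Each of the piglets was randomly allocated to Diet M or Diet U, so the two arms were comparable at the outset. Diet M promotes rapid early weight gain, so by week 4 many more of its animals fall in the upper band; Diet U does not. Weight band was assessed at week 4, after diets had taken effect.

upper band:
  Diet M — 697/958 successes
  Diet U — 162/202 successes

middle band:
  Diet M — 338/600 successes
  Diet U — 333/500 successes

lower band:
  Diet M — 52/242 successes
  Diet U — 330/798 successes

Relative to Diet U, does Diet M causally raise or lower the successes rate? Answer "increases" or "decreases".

Week-4 weight band is recorded after the diet and is itself shifted by it — it sits on the causal path from diet to outcome. Conditioning on a mediator would strip out part of the effect we want; the pooled comparison gives the total causal effect.
Pooled: Diet M 60.4% vs Diet U 55.0%; Diet M is higher overall.

increases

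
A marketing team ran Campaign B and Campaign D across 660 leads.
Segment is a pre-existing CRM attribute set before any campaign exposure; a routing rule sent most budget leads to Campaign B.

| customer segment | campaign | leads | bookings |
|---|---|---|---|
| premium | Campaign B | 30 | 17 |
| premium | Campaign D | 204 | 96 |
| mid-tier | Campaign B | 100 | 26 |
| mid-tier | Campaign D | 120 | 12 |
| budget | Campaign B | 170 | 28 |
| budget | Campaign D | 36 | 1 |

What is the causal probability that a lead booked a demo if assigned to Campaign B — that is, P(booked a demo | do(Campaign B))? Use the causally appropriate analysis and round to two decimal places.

0.34

The stratified and pooled comparisons disagree (Campaign B wins within each customer segment; Campaign D wins overall), so the answer turns on the causal role of customer segment.
Customer segment differs across campaigns for reasons unrelated to any effect of the campaign itself, and it separately predicts the outcome — a classic confounder. We must compare within customer segment levels.
Standardising Campaign B to the population customer segment mix: 0.355·17/30 + 0.333·26/100 + 0.312·28/170 = 0.339.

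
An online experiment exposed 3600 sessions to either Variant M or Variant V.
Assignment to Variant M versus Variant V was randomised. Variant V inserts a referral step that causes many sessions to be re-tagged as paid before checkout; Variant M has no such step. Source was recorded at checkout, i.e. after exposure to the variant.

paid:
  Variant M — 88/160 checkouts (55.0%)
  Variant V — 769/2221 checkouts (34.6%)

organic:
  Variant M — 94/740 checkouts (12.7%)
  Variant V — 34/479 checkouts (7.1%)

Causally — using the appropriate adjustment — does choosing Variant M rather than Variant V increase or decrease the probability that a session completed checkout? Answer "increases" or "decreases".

The stratified and pooled comparisons disagree (Variant M wins within each traffic source; Variant V wins overall), so the answer turns on the causal role of traffic source.
Because the variant influences traffic source, traffic source is a post-treatment mediator, not a confounder. Stratifying on it would bias the estimate; the causal effect is the crude pooled difference.
Pooled: Variant M 20.2% vs Variant V 29.7%; Variant V is higher overall.

decreases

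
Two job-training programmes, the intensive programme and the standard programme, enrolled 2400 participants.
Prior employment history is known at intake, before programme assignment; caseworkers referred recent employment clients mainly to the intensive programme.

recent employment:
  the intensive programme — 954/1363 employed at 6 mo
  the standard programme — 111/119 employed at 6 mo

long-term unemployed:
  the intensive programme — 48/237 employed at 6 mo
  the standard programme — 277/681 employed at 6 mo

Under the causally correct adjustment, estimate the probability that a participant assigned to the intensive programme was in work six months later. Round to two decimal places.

The prior employment history-specific comparison favours the standard programme throughout, but the pooled figures favour the intensive programme. The question is whether to condition on prior employment history.
The imbalance in prior employment history arose from how participants were allocated, not from anything the programme did; and prior employment history independently affects the outcome. The pooled gap is confounded — condition on prior employment history.
Standardising the intensive programme to the population prior employment history mix: 0.618·954/1363 + 0.383·48/237 = 0.510.

0.51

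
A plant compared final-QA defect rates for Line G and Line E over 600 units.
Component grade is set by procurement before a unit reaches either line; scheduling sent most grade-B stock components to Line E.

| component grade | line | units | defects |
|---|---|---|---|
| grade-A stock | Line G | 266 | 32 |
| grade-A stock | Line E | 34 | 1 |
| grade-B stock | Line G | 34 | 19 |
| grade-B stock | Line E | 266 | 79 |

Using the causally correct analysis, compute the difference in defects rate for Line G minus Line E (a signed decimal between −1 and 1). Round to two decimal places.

Component grade satisfies the back-door criterion: it is not a descendant of the line, and it blocks the spurious path from line to outcome. Adjusting for it (i.e., using the within-component grade rates) gives the causal effect.
Adjusting over the population distribution of component grade: 0.500·(0.120−0.029) + 0.500·(0.559−0.297) = +0.176.

+0.18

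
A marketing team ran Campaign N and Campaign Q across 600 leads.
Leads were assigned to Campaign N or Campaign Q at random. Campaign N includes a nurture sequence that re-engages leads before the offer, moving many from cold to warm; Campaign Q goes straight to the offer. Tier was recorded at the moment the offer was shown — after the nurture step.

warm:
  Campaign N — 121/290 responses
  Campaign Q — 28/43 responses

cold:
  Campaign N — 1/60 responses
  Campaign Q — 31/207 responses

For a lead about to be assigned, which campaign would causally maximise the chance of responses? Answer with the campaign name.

Campaign N

The stratified and pooled comparisons disagree (Campaign Q wins within each engagement tier; Campaign N wins overall), so the answer turns on the causal role of engagement tier.
Engagement tier is downstream of the campaign. One should not condition on a consequence of treatment, so the overall rates are the right comparison.
Pooled: Campaign N 34.9% vs Campaign Q 23.6%; Campaign N is higher overall.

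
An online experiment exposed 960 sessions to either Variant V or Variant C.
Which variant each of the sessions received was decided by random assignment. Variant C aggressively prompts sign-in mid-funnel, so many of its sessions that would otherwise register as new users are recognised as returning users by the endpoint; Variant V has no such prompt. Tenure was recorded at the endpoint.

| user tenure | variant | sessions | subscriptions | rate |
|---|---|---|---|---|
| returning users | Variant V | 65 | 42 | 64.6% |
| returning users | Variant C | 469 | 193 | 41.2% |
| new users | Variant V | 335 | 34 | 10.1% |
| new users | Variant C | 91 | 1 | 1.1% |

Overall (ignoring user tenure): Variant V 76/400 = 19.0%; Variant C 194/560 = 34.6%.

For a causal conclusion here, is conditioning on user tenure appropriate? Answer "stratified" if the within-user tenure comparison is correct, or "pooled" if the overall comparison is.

pooled

The stratified and pooled comparisons disagree (Variant V wins within each user tenure; Variant C wins overall), so the answer turns on the causal role of user tenure.
User tenure is recorded after the variant and is itself shifted by it — it sits on the causal path from variant to outcome. Conditioning on a mediator would strip out part of the effect we want; the pooled comparison gives the total causal effect.
Pooled: Variant V 19.0% vs Variant C 34.6%; Variant C is higher overall.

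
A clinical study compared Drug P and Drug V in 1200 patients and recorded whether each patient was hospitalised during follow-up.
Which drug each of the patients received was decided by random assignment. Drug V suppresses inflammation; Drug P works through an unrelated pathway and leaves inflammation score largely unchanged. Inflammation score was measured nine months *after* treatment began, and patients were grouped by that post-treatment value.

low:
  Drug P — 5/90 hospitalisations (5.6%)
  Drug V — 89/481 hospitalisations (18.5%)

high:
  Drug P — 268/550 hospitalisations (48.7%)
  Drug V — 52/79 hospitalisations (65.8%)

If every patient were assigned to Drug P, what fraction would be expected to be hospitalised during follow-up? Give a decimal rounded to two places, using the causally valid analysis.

0.43

Inflammation score here is a post-treatment variable shaped by the drug; conditioning on it would introduce bias rather than remove it. The overall comparison is the causal one.
So P(outcome | do(Drug P)) is just the pooled rate for Drug P: 273/640 = 0.427.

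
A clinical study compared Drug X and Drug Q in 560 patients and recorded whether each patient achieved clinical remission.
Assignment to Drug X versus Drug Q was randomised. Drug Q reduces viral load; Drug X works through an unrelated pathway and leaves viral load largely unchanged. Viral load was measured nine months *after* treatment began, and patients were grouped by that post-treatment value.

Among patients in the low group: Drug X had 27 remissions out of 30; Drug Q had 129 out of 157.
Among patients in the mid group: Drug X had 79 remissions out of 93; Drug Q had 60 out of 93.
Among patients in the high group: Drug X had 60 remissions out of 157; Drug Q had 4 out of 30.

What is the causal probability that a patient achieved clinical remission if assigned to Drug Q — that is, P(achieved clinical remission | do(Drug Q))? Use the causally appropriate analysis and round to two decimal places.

Drug X is higher inside every viral load stratum but Drug Q is higher in aggregate. Whether to stratify depends on how viral load relates to the drug.
The distribution of viral load is itself part of what the drug does — it is an intermediate outcome. Holding it fixed would remove that part of the effect; the total effect is the pooled difference.
So P(outcome | do(Drug Q)) is just the pooled rate for Drug Q: 193/280 = 0.689.

0.69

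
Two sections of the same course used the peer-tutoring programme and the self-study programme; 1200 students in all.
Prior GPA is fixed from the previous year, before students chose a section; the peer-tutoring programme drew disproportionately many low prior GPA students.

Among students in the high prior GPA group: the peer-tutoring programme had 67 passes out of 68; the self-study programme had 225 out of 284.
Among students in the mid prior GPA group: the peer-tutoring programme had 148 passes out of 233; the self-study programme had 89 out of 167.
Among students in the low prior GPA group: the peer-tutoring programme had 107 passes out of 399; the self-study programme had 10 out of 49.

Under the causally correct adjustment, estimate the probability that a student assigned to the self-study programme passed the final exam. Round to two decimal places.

0.49

Within every prior GPA band level the peer-tutoring programme has the higher rate, yet pooled the self-study programme does — Simpson's reversal.
The imbalance in prior GPA band arose from how students were allocated, not from anything the teaching method did; and prior GPA band independently affects the outcome. The pooled gap is confounded — condition on prior GPA band.
Standardising the self-study programme to the population prior GPA band mix: 0.293·225/284 + 0.333·89/167 + 0.373·10/49 = 0.486.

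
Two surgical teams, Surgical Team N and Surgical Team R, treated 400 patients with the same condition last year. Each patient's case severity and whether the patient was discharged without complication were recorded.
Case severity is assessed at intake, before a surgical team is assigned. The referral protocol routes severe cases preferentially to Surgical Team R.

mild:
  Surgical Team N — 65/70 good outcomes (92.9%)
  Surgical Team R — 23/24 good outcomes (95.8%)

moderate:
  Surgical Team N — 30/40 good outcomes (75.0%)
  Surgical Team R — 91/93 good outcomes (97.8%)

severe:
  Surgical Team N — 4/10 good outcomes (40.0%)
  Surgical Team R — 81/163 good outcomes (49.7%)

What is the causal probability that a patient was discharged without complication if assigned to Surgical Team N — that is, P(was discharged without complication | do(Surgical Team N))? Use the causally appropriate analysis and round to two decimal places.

The case severity-specific comparison favours Surgical Team R throughout, but the pooled figures favour Surgical Team N. The question is whether to condition on case severity.
Nothing the surgical team does changes case severity; the imbalance is an allocation artefact. With case severity also predicting the outcome, the pooled figure is confounded, and the within-stratum comparison is the causal one.
Standardising Surgical Team N to the population case severity mix: 0.235·65/70 + 0.333·30/40 + 0.432·4/10 = 0.641.

0.64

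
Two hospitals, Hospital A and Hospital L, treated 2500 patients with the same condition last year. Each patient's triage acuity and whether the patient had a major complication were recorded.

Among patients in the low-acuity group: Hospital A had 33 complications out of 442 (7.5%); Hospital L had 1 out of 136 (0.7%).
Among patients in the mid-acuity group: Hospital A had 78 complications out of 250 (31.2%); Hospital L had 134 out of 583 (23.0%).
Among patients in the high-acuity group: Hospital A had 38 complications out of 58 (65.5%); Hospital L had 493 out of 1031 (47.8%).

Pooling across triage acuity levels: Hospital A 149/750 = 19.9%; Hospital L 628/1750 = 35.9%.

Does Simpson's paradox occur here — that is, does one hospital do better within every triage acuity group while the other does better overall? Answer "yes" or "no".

Within each triage acuity level (low-acuity 7.5% vs 0.7%; mid-acuity 31.2% vs 23.0%; high-acuity 65.5% vs 47.8%), Hospital L has the lower rate every time. Pooled: 19.9% vs 35.9% — Hospital A has the lower rate overall. The two comparisons disagree.

yes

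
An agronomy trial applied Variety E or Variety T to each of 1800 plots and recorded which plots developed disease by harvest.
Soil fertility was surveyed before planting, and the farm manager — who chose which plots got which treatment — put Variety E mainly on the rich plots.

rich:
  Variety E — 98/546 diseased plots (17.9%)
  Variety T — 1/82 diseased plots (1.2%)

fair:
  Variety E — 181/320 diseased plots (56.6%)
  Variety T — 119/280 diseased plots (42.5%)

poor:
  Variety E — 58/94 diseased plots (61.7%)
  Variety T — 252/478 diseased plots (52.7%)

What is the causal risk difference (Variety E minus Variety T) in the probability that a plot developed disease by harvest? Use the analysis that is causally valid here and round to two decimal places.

+0.13

Soil fertility is set before the variety has any effect — it is not caused by the variety — and it independently drives the outcome. That makes it a confounder, so the causal comparison is within soil fertility levels.
Adjusting over the population distribution of soil fertility: 0.349·(0.179−0.012) + 0.333·(0.566−0.425) + 0.318·(0.617−0.527) = +0.134.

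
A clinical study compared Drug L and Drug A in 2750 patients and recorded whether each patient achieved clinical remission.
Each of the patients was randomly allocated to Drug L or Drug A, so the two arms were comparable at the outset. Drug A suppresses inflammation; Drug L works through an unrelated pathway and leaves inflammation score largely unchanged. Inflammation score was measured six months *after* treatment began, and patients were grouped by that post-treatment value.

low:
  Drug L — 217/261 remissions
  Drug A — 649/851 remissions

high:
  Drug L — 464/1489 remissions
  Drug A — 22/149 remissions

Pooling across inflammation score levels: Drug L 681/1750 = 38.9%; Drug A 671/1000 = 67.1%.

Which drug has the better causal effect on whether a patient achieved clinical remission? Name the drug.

The stratified and pooled comparisons disagree (Drug L wins within each inflammation score; Drug A wins overall), so the answer turns on the causal role of inflammation score.
Inflammation score here is a post-treatment variable shaped by the drug; conditioning on it would introduce bias rather than remove it. The overall comparison is the causal one.
Pooled: Drug L 38.9% vs Drug A 67.1%; Drug A is higher overall.

Drug A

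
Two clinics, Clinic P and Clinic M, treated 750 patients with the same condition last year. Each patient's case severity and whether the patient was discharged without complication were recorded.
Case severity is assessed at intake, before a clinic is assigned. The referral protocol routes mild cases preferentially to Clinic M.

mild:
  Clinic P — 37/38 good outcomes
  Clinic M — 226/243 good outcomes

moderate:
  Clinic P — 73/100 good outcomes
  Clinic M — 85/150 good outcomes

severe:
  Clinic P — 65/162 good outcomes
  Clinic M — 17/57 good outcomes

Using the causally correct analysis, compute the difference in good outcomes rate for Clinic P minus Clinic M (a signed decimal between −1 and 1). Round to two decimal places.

+0.10

The case severity-specific comparison favours Clinic P throughout, but the pooled figures favour Clinic M. The question is whether to condition on case severity.
Nothing the clinic does changes case severity; the imbalance is an allocation artefact. With case severity also predicting the outcome, the pooled figure is confounded, and the within-stratum comparison is the causal one.
Adjusting over the population distribution of case severity: 0.375·(0.974−0.930) + 0.333·(0.730−0.567) + 0.292·(0.401−0.298) = +0.101.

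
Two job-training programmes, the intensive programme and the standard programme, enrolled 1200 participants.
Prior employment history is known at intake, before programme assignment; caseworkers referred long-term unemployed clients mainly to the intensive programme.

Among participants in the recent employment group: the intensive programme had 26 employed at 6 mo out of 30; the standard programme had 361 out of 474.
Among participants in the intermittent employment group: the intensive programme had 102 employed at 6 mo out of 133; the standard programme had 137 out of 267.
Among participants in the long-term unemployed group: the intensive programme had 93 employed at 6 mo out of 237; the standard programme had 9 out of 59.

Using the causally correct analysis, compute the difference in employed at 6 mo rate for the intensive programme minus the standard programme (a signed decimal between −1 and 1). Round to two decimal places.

The stratified and pooled comparisons disagree (the intensive programme wins within each prior employment history; the standard programme wins overall), so the answer turns on the causal role of prior employment history.
Prior employment history differs across programmes for reasons unrelated to any effect of the programme itself, and it separately predicts the outcome — a classic confounder. We must compare within prior employment history levels.
Adjusting over the population distribution of prior employment history: 0.420·(0.867−0.762) + 0.333·(0.767−0.513) + 0.247·(0.392−0.153) = +0.188.

+0.19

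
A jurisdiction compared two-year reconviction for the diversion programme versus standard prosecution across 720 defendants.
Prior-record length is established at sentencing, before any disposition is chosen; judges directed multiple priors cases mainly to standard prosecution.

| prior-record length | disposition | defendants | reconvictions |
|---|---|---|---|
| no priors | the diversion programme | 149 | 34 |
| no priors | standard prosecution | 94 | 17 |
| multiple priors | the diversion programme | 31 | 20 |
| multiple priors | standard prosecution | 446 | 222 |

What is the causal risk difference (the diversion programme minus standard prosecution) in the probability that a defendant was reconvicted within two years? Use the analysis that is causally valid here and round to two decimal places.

Prior-record length differs across dispositions for reasons unrelated to any effect of the disposition itself, and it separately predicts the outcome — a classic confounder. We must compare within prior-record length levels.
Adjusting over the population distribution of prior-record length: 0.338·(0.228−0.181) + 0.662·(0.645−0.498) = +0.114.

+0.11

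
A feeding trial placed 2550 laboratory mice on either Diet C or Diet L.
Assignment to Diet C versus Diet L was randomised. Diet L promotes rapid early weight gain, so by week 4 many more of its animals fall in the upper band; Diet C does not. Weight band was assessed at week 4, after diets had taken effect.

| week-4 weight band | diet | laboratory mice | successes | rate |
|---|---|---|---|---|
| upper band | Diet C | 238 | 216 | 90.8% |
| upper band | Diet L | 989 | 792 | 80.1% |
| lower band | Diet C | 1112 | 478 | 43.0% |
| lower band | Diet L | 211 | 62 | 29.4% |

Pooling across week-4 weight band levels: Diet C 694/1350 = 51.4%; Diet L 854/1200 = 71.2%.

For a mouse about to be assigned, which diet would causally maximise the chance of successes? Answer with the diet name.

Diet L

Week-4 weight band here is a post-treatment variable shaped by the diet; conditioning on it would introduce bias rather than remove it. The overall comparison is the causal one.
Pooled: Diet C 51.4% vs Diet L 71.2%; Diet L is higher overall.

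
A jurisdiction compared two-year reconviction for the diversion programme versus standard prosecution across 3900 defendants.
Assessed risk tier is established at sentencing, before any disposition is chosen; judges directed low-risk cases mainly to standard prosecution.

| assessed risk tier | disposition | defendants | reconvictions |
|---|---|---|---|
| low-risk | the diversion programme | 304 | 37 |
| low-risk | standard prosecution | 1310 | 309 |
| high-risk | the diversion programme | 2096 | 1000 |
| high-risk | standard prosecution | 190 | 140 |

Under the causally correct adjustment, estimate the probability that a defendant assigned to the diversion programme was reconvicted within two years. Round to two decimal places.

Nothing the disposition does changes assessed risk tier; the imbalance is an allocation artefact. With assessed risk tier also predicting the outcome, the pooled figure is confounded, and the within-stratum comparison is the causal one.
Standardising the diversion programme to the population assessed risk tier mix: 0.414·37/304 + 0.586·1000/2096 = 0.330.

0.33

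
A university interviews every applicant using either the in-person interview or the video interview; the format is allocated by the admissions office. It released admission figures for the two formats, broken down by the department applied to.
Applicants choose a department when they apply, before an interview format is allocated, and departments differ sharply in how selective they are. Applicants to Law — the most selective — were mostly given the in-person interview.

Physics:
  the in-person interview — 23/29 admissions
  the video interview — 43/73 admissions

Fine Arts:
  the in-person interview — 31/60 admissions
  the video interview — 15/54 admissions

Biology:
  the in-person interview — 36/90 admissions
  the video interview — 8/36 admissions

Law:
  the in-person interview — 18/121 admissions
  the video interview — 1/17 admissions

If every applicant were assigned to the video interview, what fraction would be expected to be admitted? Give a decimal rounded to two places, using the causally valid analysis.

0.27

Nothing the interview format does changes department; the imbalance is an allocation artefact. With department also predicting the outcome, the pooled figure is confounded, and the within-stratum comparison is the causal one.
Standardising the video interview to the population department mix: 0.212·43/73 + 0.237·15/54 + 0.263·8/36 + 0.287·1/17 = 0.266.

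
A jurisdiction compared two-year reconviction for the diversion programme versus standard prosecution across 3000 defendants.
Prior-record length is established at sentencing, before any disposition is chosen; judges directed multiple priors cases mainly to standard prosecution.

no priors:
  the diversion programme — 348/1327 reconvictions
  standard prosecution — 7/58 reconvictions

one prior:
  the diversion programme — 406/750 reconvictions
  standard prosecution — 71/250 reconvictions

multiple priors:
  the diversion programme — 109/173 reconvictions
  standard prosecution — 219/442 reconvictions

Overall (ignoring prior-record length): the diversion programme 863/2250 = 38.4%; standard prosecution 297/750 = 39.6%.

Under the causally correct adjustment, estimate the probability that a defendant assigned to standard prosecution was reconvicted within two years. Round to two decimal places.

The stratified and pooled comparisons disagree (standard prosecution wins within each prior-record length; the diversion programme wins overall), so the answer turns on the causal role of prior-record length.
Nothing the disposition does changes prior-record length; the imbalance is an allocation artefact. With prior-record length also predicting the outcome, the pooled figure is confounded, and the within-stratum comparison is the causal one.
Standardising standard prosecution to the population prior-record length mix: 0.462·7/58 + 0.333·71/250 + 0.205·219/442 = 0.252.

0.25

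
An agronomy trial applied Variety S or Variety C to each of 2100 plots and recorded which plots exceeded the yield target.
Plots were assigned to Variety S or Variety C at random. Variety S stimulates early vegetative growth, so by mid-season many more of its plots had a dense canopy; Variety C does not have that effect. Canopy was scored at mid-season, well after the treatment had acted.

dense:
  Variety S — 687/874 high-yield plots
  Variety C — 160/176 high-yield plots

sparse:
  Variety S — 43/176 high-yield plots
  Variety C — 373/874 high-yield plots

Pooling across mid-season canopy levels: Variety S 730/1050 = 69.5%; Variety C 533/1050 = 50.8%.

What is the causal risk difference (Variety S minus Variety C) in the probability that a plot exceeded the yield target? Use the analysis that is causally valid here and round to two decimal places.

+0.19

Stratifying would compare varietys among plots the varietys themselves sorted into mid-season canopy groups — a form of selection on an intermediate. The unconditioned pooled rates give the total causal effect.
The causal difference is the pooled difference: 0.695 − 0.508 = +0.188.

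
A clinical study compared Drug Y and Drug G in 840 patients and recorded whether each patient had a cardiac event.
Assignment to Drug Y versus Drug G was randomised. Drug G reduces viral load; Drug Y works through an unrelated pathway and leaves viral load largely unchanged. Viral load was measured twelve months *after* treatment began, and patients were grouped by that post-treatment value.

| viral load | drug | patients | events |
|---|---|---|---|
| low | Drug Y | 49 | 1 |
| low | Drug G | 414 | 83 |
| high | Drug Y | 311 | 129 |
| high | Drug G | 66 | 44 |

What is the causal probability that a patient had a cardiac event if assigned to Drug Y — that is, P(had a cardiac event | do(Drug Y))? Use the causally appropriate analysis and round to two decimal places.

0.36

Within every viral load level Drug Y has the lower rate, yet pooled Drug G does — Simpson's reversal.
Because the drug influences viral load, viral load is a post-treatment mediator, not a confounder. Stratifying on it would bias the estimate; the causal effect is the crude pooled difference.
So P(outcome | do(Drug Y)) is just the pooled rate for Drug Y: 130/360 = 0.361.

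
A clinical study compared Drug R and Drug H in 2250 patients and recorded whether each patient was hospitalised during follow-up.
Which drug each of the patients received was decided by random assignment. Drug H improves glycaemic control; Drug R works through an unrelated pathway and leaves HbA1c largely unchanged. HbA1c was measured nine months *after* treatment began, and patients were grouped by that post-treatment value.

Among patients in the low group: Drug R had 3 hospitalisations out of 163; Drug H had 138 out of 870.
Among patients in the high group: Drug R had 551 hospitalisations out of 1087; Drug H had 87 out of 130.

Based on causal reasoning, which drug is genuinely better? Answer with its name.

The HbA1c-specific comparison favours Drug R throughout, but the pooled figures favour Drug H. The question is whether to condition on HbA1c.
HbA1c lies on the pathway drug → HbA1c → outcome, so adjusting for it blocks the indirect effect. For the total causal effect of drug, use the unadjusted pooled rates.
Pooled: Drug R 44.3% vs Drug H 22.5%; Drug H is lower overall.

Drug H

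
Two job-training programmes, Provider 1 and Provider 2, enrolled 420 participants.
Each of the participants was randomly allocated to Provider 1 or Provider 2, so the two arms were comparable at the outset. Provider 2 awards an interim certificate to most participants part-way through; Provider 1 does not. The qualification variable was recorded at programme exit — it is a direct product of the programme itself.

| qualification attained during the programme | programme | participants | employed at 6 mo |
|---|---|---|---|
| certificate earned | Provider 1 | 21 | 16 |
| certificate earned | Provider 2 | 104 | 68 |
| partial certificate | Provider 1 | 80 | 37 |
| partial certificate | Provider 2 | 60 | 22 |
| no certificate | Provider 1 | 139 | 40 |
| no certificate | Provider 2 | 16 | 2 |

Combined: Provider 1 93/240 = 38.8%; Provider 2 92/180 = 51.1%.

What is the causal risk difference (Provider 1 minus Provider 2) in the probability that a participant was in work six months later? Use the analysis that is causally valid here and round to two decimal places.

The distribution of qualification attained during the programme is itself part of what the programme does — it is an intermediate outcome. Holding it fixed would remove that part of the effect; the total effect is the pooled difference.
The causal difference is the pooled difference: 0.388 − 0.511 = -0.124.

-0.12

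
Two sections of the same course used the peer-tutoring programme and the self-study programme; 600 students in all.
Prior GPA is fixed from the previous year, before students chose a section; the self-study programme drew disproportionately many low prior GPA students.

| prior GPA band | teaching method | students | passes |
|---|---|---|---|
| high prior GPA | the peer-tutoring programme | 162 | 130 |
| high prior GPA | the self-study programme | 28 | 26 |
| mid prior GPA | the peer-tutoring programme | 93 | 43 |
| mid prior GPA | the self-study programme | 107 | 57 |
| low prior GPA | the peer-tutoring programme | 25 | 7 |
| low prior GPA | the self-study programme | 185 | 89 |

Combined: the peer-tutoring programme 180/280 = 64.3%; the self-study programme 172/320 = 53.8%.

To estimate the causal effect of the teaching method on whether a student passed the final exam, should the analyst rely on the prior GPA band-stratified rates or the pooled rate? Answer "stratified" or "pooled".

stratified

The prior GPA band-specific comparison favours the self-study programme throughout, but the pooled figures favour the peer-tutoring programme. The question is whether to condition on prior GPA band.
Prior GPA band is set before the teaching method has any effect — it is not caused by the teaching method — and it independently drives the outcome. That makes it a confounder, so the causal comparison is within prior GPA band levels.
Within each level — high prior GPA: 80.2% vs 92.9%; mid prior GPA: 46.2% vs 53.3%; low prior GPA: 28.0% vs 48.1% — the self-study programme is higher every time.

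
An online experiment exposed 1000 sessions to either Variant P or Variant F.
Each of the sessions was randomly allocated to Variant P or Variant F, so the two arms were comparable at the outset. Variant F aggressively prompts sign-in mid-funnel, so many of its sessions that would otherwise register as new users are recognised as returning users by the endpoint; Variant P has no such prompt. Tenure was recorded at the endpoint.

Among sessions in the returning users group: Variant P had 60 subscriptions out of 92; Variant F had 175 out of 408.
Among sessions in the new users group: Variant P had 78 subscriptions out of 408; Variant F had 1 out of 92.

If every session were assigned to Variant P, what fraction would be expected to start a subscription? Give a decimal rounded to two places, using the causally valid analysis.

Variant P is higher inside every user tenure stratum but Variant F is higher in aggregate. Whether to stratify depends on how user tenure relates to the variant.
Because the variant influences user tenure, user tenure is a post-treatment mediator, not a confounder. Stratifying on it would bias the estimate; the causal effect is the crude pooled difference.
So P(outcome | do(Variant P)) is just the pooled rate for Variant P: 138/500 = 0.276.

0.28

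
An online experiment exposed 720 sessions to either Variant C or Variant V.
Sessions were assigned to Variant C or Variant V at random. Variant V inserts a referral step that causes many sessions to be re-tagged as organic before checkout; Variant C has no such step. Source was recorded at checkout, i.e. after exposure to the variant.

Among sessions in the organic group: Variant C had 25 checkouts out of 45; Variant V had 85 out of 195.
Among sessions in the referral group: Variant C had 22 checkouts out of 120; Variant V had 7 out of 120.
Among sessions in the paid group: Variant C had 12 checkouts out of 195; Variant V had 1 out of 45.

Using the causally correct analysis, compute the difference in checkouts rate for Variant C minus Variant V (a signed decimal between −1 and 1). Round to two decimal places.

The distribution of traffic source is itself part of what the variant does — it is an intermediate outcome. Holding it fixed would remove that part of the effect; the total effect is the pooled difference.
The causal difference is the pooled difference: 0.164 − 0.258 = -0.094.

-0.09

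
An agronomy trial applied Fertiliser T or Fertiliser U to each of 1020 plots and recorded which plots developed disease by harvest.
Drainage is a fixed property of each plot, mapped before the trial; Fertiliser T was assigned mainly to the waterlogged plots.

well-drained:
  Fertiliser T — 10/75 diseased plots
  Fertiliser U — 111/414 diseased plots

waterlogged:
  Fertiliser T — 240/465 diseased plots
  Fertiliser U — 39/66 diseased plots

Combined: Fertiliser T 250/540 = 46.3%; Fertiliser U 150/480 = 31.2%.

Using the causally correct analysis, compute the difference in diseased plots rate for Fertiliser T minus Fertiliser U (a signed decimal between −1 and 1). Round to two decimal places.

-0.10

The stratified and pooled comparisons disagree (Fertiliser T wins within each field drainage; Fertiliser U wins overall), so the answer turns on the causal role of field drainage.
Field drainage is set before the fertiliser has any effect — it is not caused by the fertiliser — and it independently drives the outcome. That makes it a confounder, so the causal comparison is within field drainage levels.
Adjusting over the population distribution of field drainage: 0.479·(0.133−0.268) + 0.521·(0.516−0.591) = -0.104.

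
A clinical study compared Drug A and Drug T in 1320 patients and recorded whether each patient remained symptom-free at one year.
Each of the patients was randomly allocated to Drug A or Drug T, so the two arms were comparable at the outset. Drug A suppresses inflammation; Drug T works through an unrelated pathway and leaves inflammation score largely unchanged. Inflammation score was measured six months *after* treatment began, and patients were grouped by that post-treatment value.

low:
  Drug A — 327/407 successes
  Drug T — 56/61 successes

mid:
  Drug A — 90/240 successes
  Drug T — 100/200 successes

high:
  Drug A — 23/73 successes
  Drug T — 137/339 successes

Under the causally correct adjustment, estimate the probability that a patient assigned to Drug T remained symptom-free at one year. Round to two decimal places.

The stratified and pooled comparisons disagree (Drug T wins within each inflammation score; Drug A wins overall), so the answer turns on the causal role of inflammation score.
Inflammation score lies on the pathway drug → inflammation score → outcome, so adjusting for it blocks the indirect effect. For the total causal effect of drug, use the unadjusted pooled rates.
So P(outcome | do(Drug T)) is just the pooled rate for Drug T: 293/600 = 0.488.

0.49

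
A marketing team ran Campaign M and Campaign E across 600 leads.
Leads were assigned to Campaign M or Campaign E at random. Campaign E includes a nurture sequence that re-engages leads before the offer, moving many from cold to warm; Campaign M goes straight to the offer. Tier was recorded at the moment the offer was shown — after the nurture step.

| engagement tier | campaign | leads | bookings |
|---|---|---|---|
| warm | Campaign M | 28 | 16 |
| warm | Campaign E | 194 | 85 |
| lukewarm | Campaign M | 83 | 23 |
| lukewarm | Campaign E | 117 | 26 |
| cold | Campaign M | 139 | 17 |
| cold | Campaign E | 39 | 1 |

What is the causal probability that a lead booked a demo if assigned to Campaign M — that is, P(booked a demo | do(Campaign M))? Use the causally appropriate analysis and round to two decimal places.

The stratified and pooled comparisons disagree (Campaign M wins within each engagement tier; Campaign E wins overall), so the answer turns on the causal role of engagement tier.
Engagement tier is downstream of the campaign. One should not condition on a consequence of treatment, so the overall rates are the right comparison.
So P(outcome | do(Campaign M)) is just the pooled rate for Campaign M: 56/250 = 0.224.

0.22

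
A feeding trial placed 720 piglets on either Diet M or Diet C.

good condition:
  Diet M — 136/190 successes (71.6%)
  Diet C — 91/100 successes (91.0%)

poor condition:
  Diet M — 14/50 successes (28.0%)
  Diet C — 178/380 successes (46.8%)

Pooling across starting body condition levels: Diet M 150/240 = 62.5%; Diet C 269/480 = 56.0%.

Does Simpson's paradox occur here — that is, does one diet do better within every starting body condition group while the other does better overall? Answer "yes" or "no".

Within each starting body condition level (good condition 71.6% vs 91.0%; poor condition 28.0% vs 46.8%), Diet C has the higher rate every time. Pooled: 62.5% vs 56.0% — Diet M has the higher rate overall. The two comparisons disagree.

yes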